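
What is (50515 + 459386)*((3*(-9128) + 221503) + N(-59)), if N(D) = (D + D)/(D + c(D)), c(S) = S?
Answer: 98981982120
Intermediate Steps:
N(D) = 1 (N(D) = (D + D)/(D + D) = (2*D)/((2*D)) = (2*D)*(1/(2*D)) = 1)
(50515 + 459386)*((3*(-9128) + 221503) + N(-59)) = (50515 + 459386)*((3*(-9128) + 221503) + 1) = 509901*((-27384 + 221503) + 1) = 509901*(194119 + 1) = 509901*194120 = 98981982120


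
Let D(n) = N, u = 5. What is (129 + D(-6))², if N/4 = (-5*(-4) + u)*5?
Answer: 395641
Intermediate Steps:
N = 500 (N = 4*((-5*(-4) + 5)*5) = 4*((20 + 5)*5) = 4*(25*5) = 4*125 = 500)
D(n) = 500
(129 + D(-6))² = (129 + 500)² = 629² = 395641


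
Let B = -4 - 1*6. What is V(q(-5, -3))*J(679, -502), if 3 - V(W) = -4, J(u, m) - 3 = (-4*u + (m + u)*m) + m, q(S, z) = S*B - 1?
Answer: -644483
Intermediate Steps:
B = -10 (B = -4 - 6 = -10)
q(S, z) = -1 - 10*S (q(S, z) = S*(-10) - 1 = -10*S - 1 = -1 - 10*S)
J(u, m) = 3 + m - 4*u + m*(m + u) (J(u, m) = 3 + ((-4*u + (m + u)*m) + m) = 3 + ((-4*u + m*(m + u)) + m) = 3 + (m - 4*u + m*(m + u)) = 3 + m - 4*u + m*(m + u))
V(W) = 7 (V(W) = 3 - 1*(-4) = 3 + 4 = 7)
V(q(-5, -3))*J(679, -502) = 7*(3 - 502 + (-502)² - 4*679 - 502*679) = 7*(3 - 502 + 252004 - 2716 - 340858) = 7*(-92069) = -644483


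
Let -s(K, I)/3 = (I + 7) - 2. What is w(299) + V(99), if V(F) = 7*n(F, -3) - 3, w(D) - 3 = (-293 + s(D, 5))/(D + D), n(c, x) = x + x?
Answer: -25439/598 ≈ -42.540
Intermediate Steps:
s(K, I) = -15 - 3*I (s(K, I) = -3*((I + 7) - 2) = -3*((7 + I) - 2) = -3*(5 + I) = -15 - 3*I)
n(c, x) = 2*x
w(D) = 3 - 323/(2*D) (w(D) = 3 + (-293 + (-15 - 3*5))/(D + D) = 3 + (-293 + (-15 - 15))/((2*D)) = 3 + (-293 - 30)*(1/(2*D)) = 3 - 323/(2*D))
V(F) = -45 (V(F) = 7*(2*(-3)) - 3 = 7*(-6) - 3 = -42 - 3 = -45)
w(299) + V(99) = (3 - 323/2/299) - 45 = (3 - 323/2*1/299) - 45 = (3 - 323/598) - 45 = 1471/598 - 45 = -25439/598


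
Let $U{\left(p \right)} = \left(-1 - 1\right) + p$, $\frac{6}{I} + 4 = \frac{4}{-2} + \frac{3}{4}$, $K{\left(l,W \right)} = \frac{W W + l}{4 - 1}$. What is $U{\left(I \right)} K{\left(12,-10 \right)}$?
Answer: $- \frac{352}{3} \approx -117.33$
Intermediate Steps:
$K{\left(l,W \right)} = \frac{l}{3} + \frac{W^{2}}{3}$ ($K{\left(l,W \right)} = \frac{W^{2} + l}{3} = \left(l + W^{2}\right) \frac{1}{3} = \frac{l}{3} + \frac{W^{2}}{3}$)
$I = - \frac{8}{7}$ ($I = \frac{6}{-4 + \left(\frac{4}{-2} + \frac{3}{4}\right)} = \frac{6}{-4 + \left(4 \left(- \frac{1}{2}\right) + 3 \cdot \frac{1}{4}\right)} = \frac{6}{-4 + \left(-2 + \frac{3}{4}\right)} = \frac{6}{-4 - \frac{5}{4}} = \frac{6}{- \frac{21}{4}} = 6 \left(- \frac{4}{21}\right) = - \frac{8}{7} \approx -1.1429$)
$U{\left(p \right)} = -2 + p$
$U{\left(I \right)} K{\left(12,-10 \right)} = \left(-2 - \frac{8}{7}\right) \left(\frac{1}{3} \cdot 12 + \frac{\left(-10\right)^{2}}{3}\right) = - \frac{22 \left(4 + \frac{1}{3} \cdot 100\right)}{7} = - \frac{22 \left(4 + \frac{100}{3}\right)}{7} = \left(- \frac{22}{7}\right) \frac{112}{3} = - \frac{352}{3}$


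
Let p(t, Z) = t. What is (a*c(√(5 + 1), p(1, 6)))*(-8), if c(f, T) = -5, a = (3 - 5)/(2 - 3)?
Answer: 80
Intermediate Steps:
a = 2 (a = -2/(-1) = -2*(-1) = 2)
(a*c(√(5 + 1), p(1, 6)))*(-8) = (2*(-5))*(-8) = -10*(-8) = 80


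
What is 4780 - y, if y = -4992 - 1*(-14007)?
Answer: -4235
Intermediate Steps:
y = 9015 (y = -4992 + 14007 = 9015)
4780 - y = 4780 - 1*9015 = 4780 - 9015 = -4235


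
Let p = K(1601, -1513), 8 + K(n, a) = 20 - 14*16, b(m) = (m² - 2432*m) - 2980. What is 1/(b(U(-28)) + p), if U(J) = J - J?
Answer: -1/3192 ≈ -0.00031328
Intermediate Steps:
U(J) = 0
b(m) = -2980 + m² - 2432*m
K(n, a) = -212 (K(n, a) = -8 + (20 - 14*16) = -8 + (20 - 224) = -8 - 204 = -212)
p = -212
1/(b(U(-28)) + p) = 1/((-2980 + 0² - 2432*0) - 212) = 1/((-2980 + 0 + 0) - 212) = 1/(-2980 - 212) = 1/(-3192) = -1/3192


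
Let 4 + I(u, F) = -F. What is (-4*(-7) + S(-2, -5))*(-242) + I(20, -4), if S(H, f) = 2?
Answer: -7260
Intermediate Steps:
I(u, F) = -4 - F
(-4*(-7) + S(-2, -5))*(-242) + I(20, -4) = (-4*(-7) + 2)*(-242) + (-4 - 1*(-4)) = (28 + 2)*(-242) + (-4 + 4) = 30*(-242) + 0 = -7260 + 0 = -7260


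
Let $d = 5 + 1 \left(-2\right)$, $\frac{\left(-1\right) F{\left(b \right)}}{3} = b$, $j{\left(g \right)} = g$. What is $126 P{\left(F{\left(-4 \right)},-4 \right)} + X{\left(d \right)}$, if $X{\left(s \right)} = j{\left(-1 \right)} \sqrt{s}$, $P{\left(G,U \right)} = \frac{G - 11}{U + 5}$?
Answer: $126 - \sqrt{3} \approx 124.27$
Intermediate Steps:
$F{\left(b \right)} = - 3 b$
$P{\left(G,U \right)} = \frac{-11 + G}{5 + U}$
$d = 3$ ($d = 5 - 2 = 3$)
$X{\left(s \right)} = - \sqrt{s}$
$126 P{\left(F{\left(-4 \right)},-4 \right)} + X{\left(d \right)} = 126 \frac{-11 - -12}{5 - 4} - \sqrt{3} = 126 \frac{-11 + 12}{1} - \sqrt{3} = 126 \cdot 1 \cdot 1 - \sqrt{3} = 126 \cdot 1 - \sqrt{3} = 126 - \sqrt{3}$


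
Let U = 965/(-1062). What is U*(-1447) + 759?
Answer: 2202413/1062 ≈ 2073.8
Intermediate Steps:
U = -965/1062 (U = 965*(-1/1062) = -965/1062 ≈ -0.90866)
U*(-1447) + 759 = -965/1062*(-1447) + 759 = 1396355/1062 + 759 = 2202413/1062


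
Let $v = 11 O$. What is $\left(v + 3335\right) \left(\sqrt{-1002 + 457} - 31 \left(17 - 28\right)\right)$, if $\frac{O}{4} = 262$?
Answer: $5068283 + 14863 i \sqrt{545} \approx 5.0683 \cdot 10^{6} + 3.4698 \cdot 10^{5} i$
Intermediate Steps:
$O = 1048$ ($O = 4 \cdot 262 = 1048$)
$v = 11528$ ($v = 11 \cdot 1048 = 11528$)
$\left(v + 3335\right) \left(\sqrt{-1002 + 457} - 31 \left(17 - 28\right)\right) = \left(11528 + 3335\right) \left(\sqrt{-1002 + 457} - 31 \left(17 - 28\right)\right) = 14863 \left(\sqrt{-545} - -341\right) = 14863 \left(i \sqrt{545} + 341\right) = 14863 \left(341 + i \sqrt{545}\right) = 5068283 + 14863 i \sqrt{545}$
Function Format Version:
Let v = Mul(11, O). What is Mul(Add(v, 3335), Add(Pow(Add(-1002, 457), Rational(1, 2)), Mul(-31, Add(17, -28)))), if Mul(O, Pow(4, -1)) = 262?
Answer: Add(5068283, Mul(14863, I, Pow(545, Rational(1, 2)))) ≈ Add(5.0683e+6, Mul(3.4698e+5, I))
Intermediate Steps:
O = 1048 (O = Mul(4, 262) = 1048)
v = 11528 (v = Mul(11, 1048) = 11528)
Mul(Add(v, 3335), Add(Pow(Add(-1002, 457), Rational(1, 2)), Mul(-31, Add(17, -28)))) = Mul(Add(11528, 3335), Add(Pow(Add(-1002, 457), Rational(1, 2)), Mul(-31, Add(17, -28)))) = Mul(14863, Add(Pow(-545, Rational(1, 2)), Mul(-31, -11))) = Mul(14863, Add(Mul(I, Pow(545, Rational(1, 2))), 341)) = Mul(14863, Add(341, Mul(I, Pow(545, Rational(1, 2))))) = Add(5068283, Mul(14863, I, Pow(545, Rational(1, 2))))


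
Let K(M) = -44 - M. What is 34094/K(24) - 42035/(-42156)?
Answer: -358602071/716652 ≈ -500.39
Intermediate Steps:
34094/K(24) - 42035/(-42156) = 34094/(-44 - 1*24) - 42035/(-42156) = 34094/(-44 - 24) - 42035*(-1/42156) = 34094/(-68) + 42035/42156 = 34094*(-1/68) + 42035/42156 = -17047/34 + 42035/42156 = -358602071/716652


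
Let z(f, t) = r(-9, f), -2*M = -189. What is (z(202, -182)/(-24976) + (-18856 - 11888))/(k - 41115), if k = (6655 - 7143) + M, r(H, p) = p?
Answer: 383931173/518358148 ≈ 0.74067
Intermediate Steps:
M = 189/2 (M = -½*(-189) = 189/2 ≈ 94.500)
z(f, t) = f
k = -787/2 (k = (6655 - 7143) + 189/2 = -488 + 189/2 = -787/2 ≈ -393.50)
(z(202, -182)/(-24976) + (-18856 - 11888))/(k - 41115) = (202/(-24976) + (-18856 - 11888))/(-787/2 - 41115) = (202*(-1/24976) - 30744)/(-83017/2) = (-101/12488 - 30744)*(-2/83017) = -383931173/12488*(-2/83017) = 383931173/518358148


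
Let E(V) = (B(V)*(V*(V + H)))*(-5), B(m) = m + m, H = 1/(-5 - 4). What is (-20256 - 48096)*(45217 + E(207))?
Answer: 6056301824256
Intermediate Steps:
H = -⅑ (H = 1/(-9) = -⅑ ≈ -0.11111)
B(m) = 2*m
E(V) = -10*V²*(-⅑ + V) (E(V) = ((2*V)*(V*(V - ⅑)))*(-5) = ((2*V)*(V*(-⅑ + V)))*(-5) = (2*V²*(-⅑ + V))*(-5) = -10*V²*(-⅑ + V))
(-20256 - 48096)*(45217 + E(207)) = (-20256 - 48096)*(45217 + 207²*(10/9 - 10*207)) = -68352*(45217 + 42849*(10/9 - 2070)) = -68352*(45217 + 42849*(-18620/9)) = -68352*(45217 - 88649820) = -68352*(-88604603) = 6056301824256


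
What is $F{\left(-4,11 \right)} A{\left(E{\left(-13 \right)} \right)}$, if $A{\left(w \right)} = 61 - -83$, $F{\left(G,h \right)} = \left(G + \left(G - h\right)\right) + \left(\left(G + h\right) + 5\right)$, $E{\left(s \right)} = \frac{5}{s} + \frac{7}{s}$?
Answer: $-1008$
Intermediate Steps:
$E{\left(s \right)} = \frac{12}{s}$
$F{\left(G,h \right)} = 5 + 3 G$ ($F{\left(G,h \right)} = \left(- h + 2 G\right) + \left(5 + G + h\right) = 5 + 3 G$)
$A{\left(w \right)} = 144$ ($A{\left(w \right)} = 61 + 83 = 144$)
$F{\left(-4,11 \right)} A{\left(E{\left(-13 \right)} \right)} = \left(5 + 3 \left(-4\right)\right) 144 = \left(5 - 12\right) 144 = \left(-7\right) 144 = -1008$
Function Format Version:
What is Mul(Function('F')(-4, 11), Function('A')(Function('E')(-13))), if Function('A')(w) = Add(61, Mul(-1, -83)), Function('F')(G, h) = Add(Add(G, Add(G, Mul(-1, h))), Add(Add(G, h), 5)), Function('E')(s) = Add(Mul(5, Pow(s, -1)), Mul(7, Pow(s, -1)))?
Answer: -1008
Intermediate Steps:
Function('E')(s) = Mul(12, Pow(s, -1))
Function('F')(G, h) = Add(5, Mul(3, G)) (Function('F')(G, h) = Add(Add(Mul(-1, h), Mul(2, G)), Add(5, G, h)) = Add(5, Mul(3, G)))
Function('A')(w) = 144 (Function('A')(w) = Add(61, 83) = 144)
Mul(Function('F')(-4, 11), Function('A')(Function('E')(-13))) = Mul(Add(5, Mul(3, -4)), 144) = Mul(Add(5, -12), 144) = Mul(-7, 144) = -1008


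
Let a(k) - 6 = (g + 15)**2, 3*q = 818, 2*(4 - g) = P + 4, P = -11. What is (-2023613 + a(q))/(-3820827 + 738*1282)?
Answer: 8092403/11498844 ≈ 0.70376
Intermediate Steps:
g = 15/2 (g = 4 - (-11 + 4)/2 = 4 - 1/2*(-7) = 4 + 7/2 = 15/2 ≈ 7.5000)
q = 818/3 (q = (1/3)*818 = 818/3 ≈ 272.67)
a(k) = 2049/4 (a(k) = 6 + (15/2 + 15)**2 = 6 + (45/2)**2 = 6 + 2025/4 = 2049/4)
(-2023613 + a(q))/(-3820827 + 738*1282) = (-2023613 + 2049/4)/(-3820827 + 738*1282) = -8092403/(4*(-3820827 + 946116)) = -8092403/4/(-2874711) = -8092403/4*(-1/2874711) = 8092403/11498844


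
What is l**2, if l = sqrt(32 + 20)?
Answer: 52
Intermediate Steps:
l = 2*sqrt(13) (l = sqrt(52) = 2*sqrt(13) ≈ 7.2111)
l**2 = (2*sqrt(13))**2 = 52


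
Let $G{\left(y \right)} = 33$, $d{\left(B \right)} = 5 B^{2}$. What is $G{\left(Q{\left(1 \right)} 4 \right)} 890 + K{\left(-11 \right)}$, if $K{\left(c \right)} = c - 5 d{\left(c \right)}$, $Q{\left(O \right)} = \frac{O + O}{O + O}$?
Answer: $26334$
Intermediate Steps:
$Q{\left(O \right)} = 1$ ($Q{\left(O \right)} = \frac{2 O}{2 O} = 2 O \frac{1}{2 O} = 1$)
$K{\left(c \right)} = c - 25 c^{2}$ ($K{\left(c \right)} = c - 5 \cdot 5 c^{2} = c - 25 c^{2}$)
$G{\left(Q{\left(1 \right)} 4 \right)} 890 + K{\left(-11 \right)} = 33 \cdot 890 - 11 \left(1 - -275\right) = 29370 - 11 \left(1 + 275\right) = 29370 - 3036 = 26334$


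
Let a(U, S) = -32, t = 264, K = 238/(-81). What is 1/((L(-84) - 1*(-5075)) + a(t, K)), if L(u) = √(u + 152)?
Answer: 5043/25431781 - 2*√17/25431781 ≈ 0.00019797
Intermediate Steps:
L(u) = √(152 + u)
K = -238/81 (K = 238*(-1/81) = -238/81 ≈ -2.9383)
1/((L(-84) - 1*(-5075)) + a(t, K)) = 1/((√(152 - 84) - 1*(-5075)) - 32) = 1/((√68 + 5075) - 32) = 1/((2*√17 + 5075) - 32) = 1/((5075 + 2*√17) - 32) = 1/(5043 + 2*√17)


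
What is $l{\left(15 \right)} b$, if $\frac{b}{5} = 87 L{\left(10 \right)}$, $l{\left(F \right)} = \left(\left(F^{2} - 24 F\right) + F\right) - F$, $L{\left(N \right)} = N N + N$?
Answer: $-6459750$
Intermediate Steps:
$L{\left(N \right)} = N + N^{2}$ ($L{\left(N \right)} = N^{2} + N = N + N^{2}$)
$l{\left(F \right)} = F^{2} - 24 F$ ($l{\left(F \right)} = \left(F^{2} - 23 F\right) - F = F^{2} - 24 F$)
$b = 47850$ ($b = 5 \cdot 87 \cdot 10 \left(1 + 10\right) = 5 \cdot 87 \cdot 10 \cdot 11 = 5 \cdot 87 \cdot 110 = 5 \cdot 9570 = 47850$)
$l{\left(15 \right)} b = 15 \left(-24 + 15\right) 47850 = 15 \left(-9\right) 47850 = \left(-135\right) 47850 = -6459750$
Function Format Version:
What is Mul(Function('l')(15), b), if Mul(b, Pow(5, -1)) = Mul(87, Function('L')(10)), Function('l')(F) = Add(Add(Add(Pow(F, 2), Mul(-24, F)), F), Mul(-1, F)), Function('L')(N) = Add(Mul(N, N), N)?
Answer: -6459750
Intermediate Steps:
Function('L')(N) = Add(N, Pow(N, 2)) (Function('L')(N) = Add(Pow(N, 2), N) = Add(N, Pow(N, 2)))
Function('l')(F) = Add(Pow(F, 2), Mul(-24, F)) (Function('l')(F) = Add(Add(Pow(F, 2), Mul(-23, F)), Mul(-1, F)) = Add(Pow(F, 2), Mul(-24, F)))
b = 47850 (b = Mul(5, Mul(87, Mul(10, Add(1, 10)))) = Mul(5, Mul(87, Mul(10, 11))) = Mul(5, Mul(87, 110)) = Mul(5, 9570) = 47850)
Mul(Function('l')(15), b) = Mul(Mul(15, Add(-24, 15)), 47850) = Mul(Mul(15, -9), 47850) = Mul(-135, 47850) = -6459750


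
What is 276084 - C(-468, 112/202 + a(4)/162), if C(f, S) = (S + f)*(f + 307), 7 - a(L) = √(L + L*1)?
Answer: 3286016851/16362 - 161*√2/81 ≈ 2.0083e+5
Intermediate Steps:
a(L) = 7 - √2*√L (a(L) = 7 - √(L + L*1) = 7 - √(L + L) = 7 - √(2*L) = 7 - √2*√L)
C(f, S) = (307 + f)*(S + f) (C(f, S) = (S + f)*(307 + f) = (307 + f)*(S + f))
276084 - C(-468, 112/202 + a(4)/162) = 276084 - ((-468)² + 307*(112/202 + (7 - √2*√4)/162) + 307*(-468) + (112/202 + (7 - √2*√4)/162)*(-468)) = 276084 - (219024 + 307*(112*(1/202) + (7 - 1*√2*2)*(1/162)) - 143676 + (112*(1/202) + (7 - 1*√2*2)*(1/162))*(-468)) = 276084 - (219024 + 307*(56/101 + (7 - 2*√2)*(1/162)) - 143676 + (56/101 + (7 - 2*√2)*(1/162))*(-468)) = 276084 - (219024 + 307*(56/101 + (7/162 - √2/81)) - 143676 + (56/101 + (7/162 - √2/81))*(-468)) = 276084 - (219024 + 307*(9779/16362 - √2/81) - 143676 + (9779/16362 - √2/81)*(-468)) = 276084 - (219024 + (3002153/16362 - 307*√2/81) - 143676 + (-254254/909 + 52*√2/9)) = 276084 - (1231269557/16362 + 161*√2/81) = 276084 + (-1231269557/16362 - 161*√2/81) = 3286016851/16362 - 161*√2/81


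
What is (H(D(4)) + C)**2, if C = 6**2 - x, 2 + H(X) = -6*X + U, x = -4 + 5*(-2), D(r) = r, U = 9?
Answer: 1089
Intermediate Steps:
x = -14 (x = -4 - 10 = -14)
H(X) = 7 - 6*X (H(X) = -2 + (-6*X + 9) = -2 + (9 - 6*X) = 7 - 6*X)
C = 50 (C = 6**2 - 1*(-14) = 36 + 14 = 50)
(H(D(4)) + C)**2 = ((7 - 6*4) + 50)**2 = ((7 - 24) + 50)**2 = (-17 + 50)**2 = 33**2 = 1089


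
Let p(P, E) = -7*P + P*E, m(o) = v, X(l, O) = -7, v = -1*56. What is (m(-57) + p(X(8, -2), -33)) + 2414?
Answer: 2638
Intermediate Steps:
v = -56
m(o) = -56
p(P, E) = -7*P + E*P
(m(-57) + p(X(8, -2), -33)) + 2414 = (-56 - 7*(-7 - 33)) + 2414 = (-56 - 7*(-40)) + 2414 = (-56 + 280) + 2414 = 224 + 2414 = 2638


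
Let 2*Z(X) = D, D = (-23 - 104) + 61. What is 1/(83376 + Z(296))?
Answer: 1/83343 ≈ 1.1999e-5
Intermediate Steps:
D = -66 (D = -127 + 61 = -66)
Z(X) = -33 (Z(X) = (1/2)*(-66) = -33)
1/(83376 + Z(296)) = 1/(83376 - 33) = 1/83343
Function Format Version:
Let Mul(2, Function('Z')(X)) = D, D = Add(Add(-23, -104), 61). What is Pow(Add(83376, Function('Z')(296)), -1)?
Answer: Rational(1, 83343) ≈ 1.1999e-5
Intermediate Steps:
D = -66 (D = Add(-127, 61) = -66)
Function('Z')(X) = -33 (Function('Z')(X) = Mul(Rational(1, 2), -66) = -33)
Pow(Add(83376, Function('Z')(296)), -1) = Pow(Add(83376, -33), -1) = Pow(83343, -1) = Rational(1, 83343)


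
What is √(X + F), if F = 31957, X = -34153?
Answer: 6*I*√61 ≈ 46.862*I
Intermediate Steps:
√(X + F) = √(-34153 + 31957) = √(-2196) = 6*I*√61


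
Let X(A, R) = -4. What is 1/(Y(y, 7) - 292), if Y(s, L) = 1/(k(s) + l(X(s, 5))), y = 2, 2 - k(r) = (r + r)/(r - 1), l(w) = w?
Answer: -6/1753 ≈ -0.0034227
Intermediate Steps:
k(r) = 2 - 2*r/(-1 + r) (k(r) = 2 - (r + r)/(r - 1) = 2 - 2*r/(-1 + r))
Y(s, L) = 1/(-4 - 2/(-1 + s)) (Y(s, L) = 1/(-2/(-1 + s) - 4) = 1/(-4 - 2/(-1 + s)))
1/(Y(y, 7) - 292) = 1/((1 - 1*2)/(2*(-1 + 2*2)) - 292) = 1/((1 - 2)/(2*(-1 + 4)) - 292) = 1/((1/2)*(-1)/3 - 292) = 1/((1/2)*(1/3)*(-1) - 292) = 1/(-1/6 - 292) = 1/(-1753/6) = -6/1753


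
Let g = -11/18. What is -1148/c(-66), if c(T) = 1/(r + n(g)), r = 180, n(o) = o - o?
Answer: -206640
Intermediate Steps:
g = -11/18 (g = -11*1/18 = -11/18 ≈ -0.61111)
n(o) = 0
c(T) = 1/180 (c(T) = 1/(180 + 0) = 1/180)
-1148/c(-66) = -1148/1/180 = -1148*180 = -206640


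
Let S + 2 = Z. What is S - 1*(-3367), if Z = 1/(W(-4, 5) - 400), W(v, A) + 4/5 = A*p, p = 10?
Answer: 5902205/1754 ≈ 3365.0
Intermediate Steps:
W(v, A) = -4/5 + 10*A (W(v, A) = -4/5 + A*10 = -4/5 + 10*A)
Z = -5/1754 (Z = 1/((-4/5 + 10*5) - 400) = 1/((-4/5 + 50) - 400) = 1/(246/5 - 400) = 1/(-1754/5) = -5/1754 ≈ -0.0028506)
S = -3513/1754 (S = -2 - 5/1754 = -3513/1754 ≈ -2.0028)
S - 1*(-3367) = -3513/1754 - 1*(-3367) = -3513/1754 + 3367 = 5902205/1754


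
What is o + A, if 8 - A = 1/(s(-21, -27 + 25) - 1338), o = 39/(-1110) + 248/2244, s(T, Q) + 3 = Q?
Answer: 132432563/16398030 ≈ 8.0761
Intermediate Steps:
s(T, Q) = -3 + Q
o = 15647/207570 (o = 39*(-1/1110) + 248*(1/2244) = -13/370 + 62/561 = 15647/207570 ≈ 0.075382)
A = 10745/1343 (A = 8 - 1/((-3 + (-27 + 25)) - 1338) = 8 - 1/((-3 - 2) - 1338) = 8 - 1/(-5 - 1338) = 8 - 1/(-1343) = 8 - 1*(-1/1343) = 8 + 1/1343 = 10745/1343 ≈ 8.0007)
o + A = 15647/207570 + 10745/1343 = 132432563/16398030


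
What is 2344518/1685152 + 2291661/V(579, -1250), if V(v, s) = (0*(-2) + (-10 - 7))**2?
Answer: 1931237341587/243504464 ≈ 7931.0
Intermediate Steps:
V(v, s) = 289 (V(v, s) = (0 - 17)**2 = (-17)**2 = 289)
2344518/1685152 + 2291661/V(579, -1250) = 2344518/1685152 + 2291661/289 = 2344518*(1/1685152) + 2291661*(1/289) = 1172259/842576 + 2291661/289 = 1931237341587/243504464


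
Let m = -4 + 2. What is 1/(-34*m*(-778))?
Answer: -1/52904 ≈ -1.8902e-5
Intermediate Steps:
m = -2
1/(-34*m*(-778)) = 1/(-34*(-2)*(-778)) = -1/778/68 = (1/68)*(-1/778) = -1/52904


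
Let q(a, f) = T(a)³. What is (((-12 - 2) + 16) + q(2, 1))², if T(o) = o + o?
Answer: 4356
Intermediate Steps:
T(o) = 2*o
q(a, f) = 8*a³ (q(a, f) = (2*a)³ = 8*a³)
(((-12 - 2) + 16) + q(2, 1))² = (((-12 - 2) + 16) + 8*2³)² = ((-14 + 16) + 8*8)² = (2 + 64)² = 66² = 4356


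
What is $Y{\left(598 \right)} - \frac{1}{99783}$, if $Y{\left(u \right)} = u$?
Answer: $\frac{59670233}{99783} \approx 598.0$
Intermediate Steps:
$Y{\left(598 \right)} - \frac{1}{99783} = 598 - \frac{1}{99783} = \frac{59670233}{99783}$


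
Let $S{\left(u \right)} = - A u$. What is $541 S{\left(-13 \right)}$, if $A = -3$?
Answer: $-21099$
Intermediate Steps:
$S{\left(u \right)} = 3 u$ ($S{\left(u \right)} = \left(-1\right) \left(-3\right) u = 3 u$)
$541 S{\left(-13 \right)} = 541 \cdot 3 \left(-13\right) = 541 \left(-39\right) = -21099$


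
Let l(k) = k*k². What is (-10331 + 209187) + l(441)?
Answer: 85964977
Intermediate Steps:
l(k) = k³
(-10331 + 209187) + l(441) = (-10331 + 209187) + 441³ = 198856 + 85766121 = 85964977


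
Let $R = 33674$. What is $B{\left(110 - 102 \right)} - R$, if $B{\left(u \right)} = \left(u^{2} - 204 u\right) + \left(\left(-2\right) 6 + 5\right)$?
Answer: $-35249$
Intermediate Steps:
$B{\left(u \right)} = -7 + u^{2} - 204 u$ ($B{\left(u \right)} = \left(u^{2} - 204 u\right) + \left(-12 + 5\right) = \left(u^{2} - 204 u\right) - 7 = -7 + u^{2} - 204 u$)
$B{\left(110 - 102 \right)} - R = \left(-7 + \left(110 - 102\right)^{2} - 204 \left(110 - 102\right)\right) - 33674 = \left(-7 + 8^{2} - 1632\right) - 33674 = \left(-7 + 64 - 1632\right) - 33674 = -1575 - 33674 = -35249$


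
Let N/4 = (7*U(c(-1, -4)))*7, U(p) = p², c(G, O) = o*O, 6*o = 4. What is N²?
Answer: 157351936/81 ≈ 1.9426e+6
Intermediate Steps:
o = ⅔ (o = (⅙)*4 = ⅔ ≈ 0.66667)
c(G, O) = 2*O/3
N = 12544/9 (N = 4*((7*((⅔)*(-4))²)*7) = 4*((7*(-8/3)²)*7) = 4*((7*(64/9))*7) = 4*((448/9)*7) = 4*(3136/9) = 12544/9 ≈ 1393.8)
N² = (12544/9)² = 157351936/81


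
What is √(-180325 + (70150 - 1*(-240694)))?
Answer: √130519 ≈ 361.27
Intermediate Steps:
√(-180325 + (70150 - 1*(-240694))) = √(-180325 + (70150 + 240694)) = √(-180325 + 310844) = √130519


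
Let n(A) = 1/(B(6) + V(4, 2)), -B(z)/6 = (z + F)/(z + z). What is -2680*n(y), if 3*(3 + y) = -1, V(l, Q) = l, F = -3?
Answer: -1072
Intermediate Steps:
y = -10/3 (y = -3 + (⅓)*(-1) = -3 - ⅓ = -10/3 ≈ -3.3333)
B(z) = -3*(-3 + z)/z (B(z) = -6*(z - 3)/(z + z) = -6*(-3 + z)/(2*z) = -6*(-3 + z)*1/(2*z) = -3*(-3 + z)/z)
n(A) = ⅖ (n(A) = 1/((-3 + 9/6) + 4) = 1/((-3 + 9*(⅙)) + 4) = 1/((-3 + 3/2) + 4) = 1/(-3/2 + 4) = 1/(5/2) = ⅖)
-2680*n(y) = -2680*⅖ = -1072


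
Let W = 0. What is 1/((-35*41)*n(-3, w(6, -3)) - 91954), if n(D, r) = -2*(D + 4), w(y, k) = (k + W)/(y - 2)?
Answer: -1/89084 ≈ -1.1225e-5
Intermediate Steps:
w(y, k) = k/(-2 + y) (w(y, k) = (k + 0)/(y - 2) = k/(-2 + y))
n(D, r) = -8 - 2*D (n(D, r) = -2*(4 + D) = -8 - 2*D)
1/((-35*41)*n(-3, w(6, -3)) - 91954) = 1/((-35*41)*(-8 - 2*(-3)) - 91954) = 1/(-1435*(-8 + 6) - 91954) = 1/(-1435*(-2) - 91954) = 1/(2870 - 91954) = 1/(-89084) = -1/89084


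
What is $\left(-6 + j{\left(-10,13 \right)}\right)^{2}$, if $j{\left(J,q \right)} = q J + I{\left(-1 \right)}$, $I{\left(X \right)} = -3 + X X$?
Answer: $19044$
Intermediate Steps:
$I{\left(X \right)} = -3 + X^{2}$
$j{\left(J,q \right)} = -2 + J q$ ($j{\left(J,q \right)} = q J - \left(3 - \left(-1\right)^{2}\right) = J q + \left(-3 + 1\right) = J q - 2 = -2 + J q$)
$\left(-6 + j{\left(-10,13 \right)}\right)^{2} = \left(-6 - 132\right)^{2} = \left(-138\right)^{2} = 19044$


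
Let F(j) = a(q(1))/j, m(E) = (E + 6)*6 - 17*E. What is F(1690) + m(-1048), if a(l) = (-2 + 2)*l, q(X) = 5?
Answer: 11564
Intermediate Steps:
a(l) = 0 (a(l) = 0*l = 0)
m(E) = 36 - 11*E (m(E) = (6 + E)*6 - 17*E = (36 + 6*E) - 17*E = 36 - 11*E)
F(j) = 0 (F(j) = 0/j = 0)
F(1690) + m(-1048) = 0 + (36 - 11*(-1048)) = 0 + (36 + 11528) = 0 + 11564 = 11564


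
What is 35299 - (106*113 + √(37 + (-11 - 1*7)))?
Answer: 23321 - √19 ≈ 23317.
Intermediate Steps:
35299 - (106*113 + √(37 + (-11 - 1*7))) = 35299 - (11978 + √(37 + (-11 - 7))) = 35299 - (11978 + √(37 - 18)) = 35299 - (11978 + √19) = 35299 + (-11978 - √19) = 23321 - √19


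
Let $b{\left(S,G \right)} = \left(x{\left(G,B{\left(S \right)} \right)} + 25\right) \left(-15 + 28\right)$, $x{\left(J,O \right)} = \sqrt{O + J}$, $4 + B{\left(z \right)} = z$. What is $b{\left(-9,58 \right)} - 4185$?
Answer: $-3860 + 39 \sqrt{5} \approx -3772.8$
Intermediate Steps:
$B{\left(z \right)} = -4 + z$
$x{\left(J,O \right)} = \sqrt{J + O}$
$b{\left(S,G \right)} = 325 + 13 \sqrt{-4 + G + S}$ ($b{\left(S,G \right)} = \left(\sqrt{G + \left(-4 + S\right)} + 25\right) \left(-15 + 28\right) = \left(\sqrt{-4 + G + S} + 25\right) 13 = \left(25 + \sqrt{-4 + G + S}\right) 13 = 325 + 13 \sqrt{-4 + G + S}$)
$b{\left(-9,58 \right)} - 4185 = \left(325 + 13 \sqrt{-4 + 58 - 9}\right) - 4185 = \left(325 + 13 \sqrt{45}\right) - 4185 = \left(325 + 13 \cdot 3 \sqrt{5}\right) - 4185 = \left(325 + 39 \sqrt{5}\right) - 4185 = -3860 + 39 \sqrt{5}$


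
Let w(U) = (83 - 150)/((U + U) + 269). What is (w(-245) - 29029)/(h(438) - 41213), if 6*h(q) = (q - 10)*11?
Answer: 19246026/26803985 ≈ 0.71803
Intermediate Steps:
w(U) = -67/(269 + 2*U) (w(U) = -67/(2*U + 269) = -67/(269 + 2*U))
h(q) = -55/3 + 11*q/6 (h(q) = ((q - 10)*11)/6 = ((-10 + q)*11)/6 = (-110 + 11*q)/6 = -55/3 + 11*q/6)
(w(-245) - 29029)/(h(438) - 41213) = (-67/(269 + 2*(-245)) - 29029)/((-55/3 + (11/6)*438) - 41213) = (-67/(269 - 490) - 29029)/((-55/3 + 803) - 41213) = (-67/(-221) - 29029)/(2354/3 - 41213) = (-67*(-1/221) - 29029)/(-121285/3) = (67/221 - 29029)*(-3/121285) = -6415342/221*(-3/121285) = 19246026/26803985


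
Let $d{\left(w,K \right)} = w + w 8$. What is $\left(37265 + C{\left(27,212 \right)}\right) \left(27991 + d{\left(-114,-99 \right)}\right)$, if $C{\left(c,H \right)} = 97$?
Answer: $1007466330$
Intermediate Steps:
$d{\left(w,K \right)} = 9 w$ ($d{\left(w,K \right)} = w + 8 w = 9 w$)
$\left(37265 + C{\left(27,212 \right)}\right) \left(27991 + d{\left(-114,-99 \right)}\right) = \left(37265 + 97\right) \left(27991 + 9 \left(-114\right)\right) = 37362 \left(27991 - 1026\right) = 37362 \cdot 26965 = 1007466330$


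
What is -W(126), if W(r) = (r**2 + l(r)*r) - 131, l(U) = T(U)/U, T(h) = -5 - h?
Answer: -15614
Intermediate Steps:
l(U) = (-5 - U)/U
W(r) = -136 + r**2 - r (W(r) = (r**2 + ((-5 - r)/r)*r) - 131 = (r**2 + (-5 - r)) - 131 = (-5 + r**2 - r) - 131 = -136 + r**2 - r)
-W(126) = -(-136 + 126**2 - 1*126) = -(-136 + 15876 - 126) = -1*15614 = -15614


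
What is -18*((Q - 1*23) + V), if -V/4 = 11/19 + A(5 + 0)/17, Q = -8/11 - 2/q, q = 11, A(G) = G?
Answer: 1752426/3553 ≈ 493.22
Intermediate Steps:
Q = -10/11 (Q = -8/11 - 2/11 = -10/11 ≈ -0.90909)
V = -1128/323 (V = -4*(11/19 + (5 + 0)/17) = -4*(11*(1/19) + 5*(1/17)) = -4*(11/19 + 5/17) = -4*282/323 = -1128/323 ≈ -3.4923)
-18*((Q - 1*23) + V) = -18*((-10/11 - 1*23) - 1128/323) = -18*((-10/11 - 23) - 1128/323) = -18*(-263/11 - 1128/323) = -18*(-97357/3553) = 1752426/3553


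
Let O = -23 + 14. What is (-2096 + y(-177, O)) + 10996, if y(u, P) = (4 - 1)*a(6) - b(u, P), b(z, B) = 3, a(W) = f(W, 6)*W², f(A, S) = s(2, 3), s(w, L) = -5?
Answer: 8357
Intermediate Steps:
O = -9
f(A, S) = -5
a(W) = -5*W²
y(u, P) = -543 (y(u, P) = (4 - 1)*(-5*6²) - 1*3 = 3*(-5*36) - 3 = 3*(-180) - 3 = -540 - 3 = -543)
(-2096 + y(-177, O)) + 10996 = (-2096 - 543) + 10996 = -2639 + 10996 = 8357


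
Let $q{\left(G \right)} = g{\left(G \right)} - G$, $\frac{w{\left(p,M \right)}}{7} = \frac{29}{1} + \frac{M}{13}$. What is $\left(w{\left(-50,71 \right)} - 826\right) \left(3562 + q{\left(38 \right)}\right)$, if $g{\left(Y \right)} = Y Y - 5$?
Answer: $- \frac{37728726}{13} \approx -2.9022 \cdot 10^{6}$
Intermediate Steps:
$g{\left(Y \right)} = -5 + Y^{2}$ ($g{\left(Y \right)} = Y^{2} - 5 = -5 + Y^{2}$)
$w{\left(p,M \right)} = 203 + \frac{7 M}{13}$ ($w{\left(p,M \right)} = 7 \left(\frac{29}{1} + \frac{M}{13}\right) = 7 \left(29 \cdot 1 + M \frac{1}{13}\right) = 7 \left(29 + \frac{M}{13}\right) = 203 + \frac{7 M}{13}$)
$q{\left(G \right)} = -5 + G^{2} - G$ ($q{\left(G \right)} = \left(-5 + G^{2}\right) - G = -5 + G^{2} - G$)
$\left(w{\left(-50,71 \right)} - 826\right) \left(3562 + q{\left(38 \right)}\right) = \left(\left(203 + \frac{7}{13} \cdot 71\right) - 826\right) \left(3562 - \left(43 - 1444\right)\right) = \left(\left(203 + \frac{497}{13}\right) - 826\right) \left(3562 - -1401\right) = \left(\frac{3136}{13} - 826\right) \left(3562 + 1401\right) = \left(- \frac{7602}{13}\right) 4963 = - \frac{37728726}{13}$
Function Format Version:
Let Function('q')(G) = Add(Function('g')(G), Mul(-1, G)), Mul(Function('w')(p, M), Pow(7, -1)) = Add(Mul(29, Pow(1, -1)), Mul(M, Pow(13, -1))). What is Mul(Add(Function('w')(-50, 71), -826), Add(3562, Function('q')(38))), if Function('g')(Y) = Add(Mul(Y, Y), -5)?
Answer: Rational(-37728726, 13) ≈ -2.9022e+6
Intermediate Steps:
Function('g')(Y) = Add(-5, Pow(Y, 2)) (Function('g')(Y) = Add(Pow(Y, 2), -5) = Add(-5, Pow(Y, 2)))
Function('w')(p, M) = Add(203, Mul(Rational(7, 13), M)) (Function('w')(p, M) = Mul(7, Add(Mul(29, Pow(1, -1)), Mul(M, Pow(13, -1)))) = Mul(7, Add(Mul(29, 1), Mul(M, Rational(1, 13)))) = Mul(7, Add(29, Mul(Rational(1, 13), M))) = Add(203, Mul(Rational(7, 13), M)))
Function('q')(G) = Add(-5, Pow(G, 2), Mul(-1, G)) (Function('q')(G) = Add(Add(-5, Pow(G, 2)), Mul(-1, G)) = Add(-5, Pow(G, 2), Mul(-1, G)))
Mul(Add(Function('w')(-50, 71), -826), Add(3562, Function('q')(38))) = Mul(Add(Add(203, Mul(Rational(7, 13), 71)), -826), Add(3562, Add(-5, Pow(38, 2), Mul(-1, 38)))) = Mul(Add(Add(203, Rational(497, 13)), -826), Add(3562, Add(-5, 1444, -38))) = Mul(Add(Rational(3136, 13), -826), Add(3562, 1401)) = Mul(Rational(-7602, 13), 4963) = Rational(-37728726, 13)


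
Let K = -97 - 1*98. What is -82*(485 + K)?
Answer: -23780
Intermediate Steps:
K = -195 (K = -97 - 98 = -195)
-82*(485 + K) = -82*(485 - 195) = -82*290 = -23780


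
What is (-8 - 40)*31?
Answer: -1488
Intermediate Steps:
(-8 - 40)*31 = -48*31 = -1488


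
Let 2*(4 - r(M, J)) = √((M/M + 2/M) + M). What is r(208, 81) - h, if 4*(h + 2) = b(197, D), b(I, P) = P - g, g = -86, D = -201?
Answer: 139/4 - √565162/104 ≈ 27.521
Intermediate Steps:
b(I, P) = 86 + P (b(I, P) = P - 1*(-86) = P + 86 = 86 + P)
h = -123/4 (h = -2 + (86 - 201)/4 = -2 + (¼)*(-115) = -2 - 115/4 = -123/4 ≈ -30.750)
r(M, J) = 4 - √(1 + M + 2/M)/2 (r(M, J) = 4 - √((M/M + 2/M) + M)/2 = 4 - √((1 + 2/M) + M)/2 = 4 - √(1 + M + 2/M)/2)
r(208, 81) - h = (4 - √(1 + 208 + 2/208)/2) - 1*(-123/4) = (4 - √(1 + 208 + 2*(1/208))/2) + 123/4 = (4 - √(1 + 208 + 1/104)/2) + 123/4 = (4 - √565162/104) + 123/4 = 139/4 - √565162/104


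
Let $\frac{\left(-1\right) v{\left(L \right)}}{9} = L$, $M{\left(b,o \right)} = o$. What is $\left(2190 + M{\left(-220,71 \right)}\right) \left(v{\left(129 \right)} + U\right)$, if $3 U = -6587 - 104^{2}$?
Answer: $-15741082$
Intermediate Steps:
$v{\left(L \right)} = - 9 L$
$U = -5801$ ($U = \frac{-6587 - 104^{2}}{3} = \frac{-6587 - 10816}{3} = \frac{1}{3} \left(-17403\right) = -5801$)
$\left(2190 + M{\left(-220,71 \right)}\right) \left(v{\left(129 \right)} + U\right) = \left(2190 + 71\right) \left(\left(-9\right) 129 - 5801\right) = 2261 \left(-1161 - 5801\right) = 2261 \left(-6962\right) = -15741082$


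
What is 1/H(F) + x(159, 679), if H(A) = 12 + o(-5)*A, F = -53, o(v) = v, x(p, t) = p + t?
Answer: 232127/277 ≈ 838.00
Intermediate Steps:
H(A) = 12 - 5*A
1/H(F) + x(159, 679) = 1/(12 - 5*(-53)) + (159 + 679) = 1/(12 + 265) + 838 = 1/277 + 838 = 232127/277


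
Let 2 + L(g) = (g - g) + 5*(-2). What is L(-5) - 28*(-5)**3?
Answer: 3488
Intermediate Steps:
L(g) = -12 (L(g) = -2 + ((g - g) + 5*(-2)) = -2 + (0 - 10) = -2 - 10 = -12)
L(-5) - 28*(-5)**3 = -12 - 28*(-5)**3 = -12 - 28*(-125) = -12 + 3500 = 3488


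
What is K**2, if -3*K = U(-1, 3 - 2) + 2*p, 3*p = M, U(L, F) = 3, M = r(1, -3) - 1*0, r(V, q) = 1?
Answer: 121/81 ≈ 1.4938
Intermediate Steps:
M = 1 (M = 1 - 1*0 = 1 + 0 = 1)
p = 1/3 (p = (1/3)*1 = 1/3 ≈ 0.33333)
K = -11/9 (K = -(3 + 2*(1/3))/3 = -(3 + 2/3)/3 = -1/3*11/3 = -11/9 ≈ -1.2222)
K**2 = (-11/9)**2 = 121/81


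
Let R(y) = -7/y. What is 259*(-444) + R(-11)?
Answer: -1264949/11 ≈ -1.1500e+5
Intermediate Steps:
259*(-444) + R(-11) = 259*(-444) - 7/(-11) = -114996 - 7*(-1/11) = -114996 + 7/11 = -1264949/11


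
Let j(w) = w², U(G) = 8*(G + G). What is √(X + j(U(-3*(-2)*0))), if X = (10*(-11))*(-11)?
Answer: 11*√10 ≈ 34.785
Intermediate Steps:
U(G) = 16*G (U(G) = 8*(2*G) = 16*G)
X = 1210 (X = -110*(-11) = 1210)
√(X + j(U(-3*(-2)*0))) = √(1210 + (16*(-3*(-2)*0))²) = √(1210 + (16*(6*0))²) = √(1210 + (16*0)²) = √(1210 + 0²) = √(1210 + 0) = √1210 = 11*√10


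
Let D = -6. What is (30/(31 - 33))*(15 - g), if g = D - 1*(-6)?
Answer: -225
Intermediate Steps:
g = 0 (g = -6 - 1*(-6) = -6 + 6 = 0)
(30/(31 - 33))*(15 - g) = (30/(31 - 33))*(15 - 1*0) = (30/(-2))*(15 + 0) = -½*30*15 = -15*15 = -225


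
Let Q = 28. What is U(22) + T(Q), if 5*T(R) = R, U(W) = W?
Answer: 138/5 ≈ 27.600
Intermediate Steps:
T(R) = R/5
U(22) + T(Q) = 22 + (⅕)*28 = 22 + 28/5 = 138/5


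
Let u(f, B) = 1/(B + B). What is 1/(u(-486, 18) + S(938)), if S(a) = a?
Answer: 36/33769 ≈ 0.0010661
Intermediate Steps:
u(f, B) = 1/(2*B)
1/(u(-486, 18) + S(938)) = 1/((½)/18 + 938) = 1/((½)*(1/18) + 938) = 1/(1/36 + 938) = 1/(33769/36) = 36/33769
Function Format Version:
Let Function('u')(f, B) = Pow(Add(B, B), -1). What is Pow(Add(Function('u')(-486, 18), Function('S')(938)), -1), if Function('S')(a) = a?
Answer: Rational(36, 33769) ≈ 0.0010661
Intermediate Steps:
Function('u')(f, B) = Mul(Rational(1, 2), Pow(B, -1)) (Function('u')(f, B) = Pow(Mul(2, B), -1) = Mul(Rational(1, 2), Pow(B, -1)))
Pow(Add(Function('u')(-486, 18), Function('S')(938)), -1) = Pow(Add(Mul(Rational(1, 2), Pow(18, -1)), 938), -1) = Pow(Add(Mul(Rational(1, 2), Rational(1, 18)), 938), -1) = Pow(Add(Rational(1, 36), 938), -1) = Pow(Rational(33769, 36), -1) = Rational(36, 33769)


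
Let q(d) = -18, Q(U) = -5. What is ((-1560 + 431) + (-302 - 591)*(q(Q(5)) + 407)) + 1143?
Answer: -347363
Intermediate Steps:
((-1560 + 431) + (-302 - 591)*(q(Q(5)) + 407)) + 1143 = ((-1560 + 431) + (-302 - 591)*(-18 + 407)) + 1143 = (-1129 - 893*389) + 1143 = (-1129 - 347377) + 1143 = -348506 + 1143 = -347363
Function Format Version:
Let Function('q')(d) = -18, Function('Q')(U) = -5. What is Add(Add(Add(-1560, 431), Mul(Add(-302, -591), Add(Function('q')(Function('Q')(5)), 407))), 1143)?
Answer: -347363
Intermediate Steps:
Add(Add(Add(-1560, 431), Mul(Add(-302, -591), Add(Function('q')(Function('Q')(5)), 407))), 1143) = Add(Add(Add(-1560, 431), Mul(Add(-302, -591), Add(-18, 407))), 1143) = Add(Add(-1129, Mul(-893, 389)), 1143) = Add(Add(-1129, -347377), 1143) = Add(-348506, 1143) = -347363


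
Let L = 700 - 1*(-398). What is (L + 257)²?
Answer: 1836025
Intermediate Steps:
L = 1098 (L = 700 + 398 = 1098)
(L + 257)² = (1098 + 257)² = 1355² = 1836025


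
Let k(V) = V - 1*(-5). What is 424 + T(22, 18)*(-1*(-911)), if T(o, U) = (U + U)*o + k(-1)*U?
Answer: 787528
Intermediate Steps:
k(V) = 5 + V (k(V) = V + 5 = 5 + V)
T(o, U) = 4*U + 2*U*o (T(o, U) = (U + U)*o + (5 - 1)*U = (2*U)*o + 4*U = 2*U*o + 4*U = 4*U + 2*U*o)
424 + T(22, 18)*(-1*(-911)) = 424 + (2*18*(2 + 22))*(-1*(-911)) = 424 + (2*18*24)*911 = 424 + 864*911 = 424 + 787104 = 787528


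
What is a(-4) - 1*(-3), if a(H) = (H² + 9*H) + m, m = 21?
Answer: 4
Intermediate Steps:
a(H) = 21 + H² + 9*H (a(H) = (H² + 9*H) + 21 = 21 + H² + 9*H)
a(-4) - 1*(-3) = (21 + (-4)² + 9*(-4)) - 1*(-3) = (21 + 16 - 36) + 3 = 1 + 3 = 4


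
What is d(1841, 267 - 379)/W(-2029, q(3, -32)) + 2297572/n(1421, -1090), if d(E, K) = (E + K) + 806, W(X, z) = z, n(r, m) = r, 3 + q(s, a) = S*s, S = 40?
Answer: 6985081/4263 ≈ 1638.5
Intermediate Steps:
q(s, a) = -3 + 40*s
d(E, K) = 806 + E + K
d(1841, 267 - 379)/W(-2029, q(3, -32)) + 2297572/n(1421, -1090) = (806 + 1841 + (267 - 379))/(-3 + 40*3) + 2297572/1421 = (806 + 1841 - 112)/(-3 + 120) + 2297572*(1/1421) = 2535/117 + 2297572/1421 = 2535*(1/117) + 2297572/1421 = 65/3 + 2297572/1421 = 6985081/4263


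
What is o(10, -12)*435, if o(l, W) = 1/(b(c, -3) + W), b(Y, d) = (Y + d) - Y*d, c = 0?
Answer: -29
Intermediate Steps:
b(Y, d) = Y + d - Y*d (b(Y, d) = (Y + d) - Y*d = Y + d - Y*d)
o(l, W) = 1/(-3 + W) (o(l, W) = 1/((0 - 3 - 1*0*(-3)) + W) = 1/((0 - 3 + 0) + W) = 1/(-3 + W))
o(10, -12)*435 = 435/(-3 - 12) = 435/(-15) = -1/15*435 = -29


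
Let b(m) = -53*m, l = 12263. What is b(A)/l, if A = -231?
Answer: 12243/12263 ≈ 0.99837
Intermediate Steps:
b(A)/l = -53*(-231)/12263 = 12243*(1/12263) = 12243/12263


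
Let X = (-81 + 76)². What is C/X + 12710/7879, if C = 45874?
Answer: 361758996/196975 ≈ 1836.6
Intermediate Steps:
X = 25 (X = (-5)² = 25)
C/X + 12710/7879 = 45874/25 + 12710/7879 = 361758996/196975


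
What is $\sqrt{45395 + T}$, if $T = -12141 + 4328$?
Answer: $\sqrt{37582} \approx 193.86$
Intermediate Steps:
$T = -7813$
$\sqrt{45395 + T} = \sqrt{45395 - 7813} = \sqrt{37582}$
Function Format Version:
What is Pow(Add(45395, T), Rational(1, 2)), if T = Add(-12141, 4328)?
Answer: Pow(37582, Rational(1, 2)) ≈ 193.86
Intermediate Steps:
T = -7813
Pow(Add(45395, T), Rational(1, 2)) = Pow(Add(45395, -7813), Rational(1, 2)) = Pow(37582, Rational(1, 2))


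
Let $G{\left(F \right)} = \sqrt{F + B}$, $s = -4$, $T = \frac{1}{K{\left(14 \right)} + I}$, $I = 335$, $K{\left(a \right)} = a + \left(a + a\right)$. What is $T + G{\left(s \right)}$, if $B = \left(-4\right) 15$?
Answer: $\frac{1}{377} + 8 i \approx 0.0026525 + 8.0 i$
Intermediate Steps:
$K{\left(a \right)} = 3 a$ ($K{\left(a \right)} = a + 2 a = 3 a$)
$B = -60$
$T = \frac{1}{377}$ ($T = \frac{1}{3 \cdot 14 + 335} = \frac{1}{42 + 335} = \frac{1}{377} \approx 0.0026525$)
$G{\left(F \right)} = \sqrt{-60 + F}$ ($G{\left(F \right)} = \sqrt{F - 60} = \sqrt{-60 + F}$)
$T + G{\left(s \right)} = \frac{1}{377} + \sqrt{-60 - 4} = \frac{1}{377} + \sqrt{-64} = \frac{1}{377} + 8 i$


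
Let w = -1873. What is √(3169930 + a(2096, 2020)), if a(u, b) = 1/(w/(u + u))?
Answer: √11120515509354/1873 ≈ 1780.4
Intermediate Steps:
a(u, b) = -2*u/1873 (a(u, b) = 1/(-1873/(u + u)) = 1/(-1873*1/(2*u)) = 1/(-1873/(2*u)) = -2*u/1873)
√(3169930 + a(2096, 2020)) = √(3169930 - 2/1873*2096) = √(3169930 - 4192/1873) = √(5937274698/1873) = √11120515509354/1873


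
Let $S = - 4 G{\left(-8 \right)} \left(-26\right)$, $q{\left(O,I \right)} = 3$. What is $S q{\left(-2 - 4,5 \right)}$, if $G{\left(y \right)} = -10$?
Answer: $-3120$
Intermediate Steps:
$S = -1040$ ($S = \left(-4\right) \left(-10\right) \left(-26\right) = 40 \left(-26\right) = -1040$)
$S q{\left(-2 - 4,5 \right)} = \left(-1040\right) 3 = -3120$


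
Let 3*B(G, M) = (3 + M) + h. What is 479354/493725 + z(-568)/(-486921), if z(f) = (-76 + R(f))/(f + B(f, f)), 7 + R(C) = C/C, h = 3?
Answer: 88150223222449/90792981710475 ≈ 0.97089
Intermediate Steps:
R(C) = -6 (R(C) = -7 + C/C = -7 + 1 = -6)
B(G, M) = 2 + M/3 (B(G, M) = ((3 + M) + 3)/3 = (6 + M)/3 = 2 + M/3)
z(f) = -82/(2 + 4*f/3) (z(f) = (-76 - 6)/(f + (2 + f/3)) = -82/(2 + 4*f/3))
479354/493725 + z(-568)/(-486921) = 479354/493725 - 123/(3 + 2*(-568))/(-486921) = 479354*(1/493725) - 123/(3 - 1136)*(-1/486921) = 479354/493725 - 123/(-1133)*(-1/486921) = 479354/493725 - 123*(-1/1133)*(-1/486921) = 479354/493725 + (123/1133)*(-1/486921) = 479354/493725 - 41/183893831 = 88150223222449/90792981710475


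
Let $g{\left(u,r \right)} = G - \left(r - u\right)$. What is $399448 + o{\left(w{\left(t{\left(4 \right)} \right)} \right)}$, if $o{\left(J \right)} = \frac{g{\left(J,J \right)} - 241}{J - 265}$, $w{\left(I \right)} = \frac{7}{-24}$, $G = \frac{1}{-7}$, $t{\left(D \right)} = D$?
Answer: $\frac{17803038424}{44569} \approx 3.9945 \cdot 10^{5}$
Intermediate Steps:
$G = - \frac{1}{7} \approx -0.14286$
$g{\left(u,r \right)} = - \frac{1}{7} + u - r$ ($g{\left(u,r \right)} = - \frac{1}{7} - \left(r - u\right) = - \frac{1}{7} + u - r$)
$w{\left(I \right)} = - \frac{7}{24}$ ($w{\left(I \right)} = 7 \left(- \frac{1}{24}\right) = - \frac{7}{24}$)
$o{\left(J \right)} = - \frac{1688}{7 \left(-265 + J\right)}$ ($o{\left(J \right)} = \frac{\left(- \frac{1}{7} + J - J\right) - 241}{J - 265} = \frac{- \frac{1}{7} - 241}{-265 + J} = - \frac{1688}{7 \left(-265 + J\right)}$)
$399448 + o{\left(w{\left(t{\left(4 \right)} \right)} \right)} = 399448 - \frac{1688}{-1855 + 7 \left(- \frac{7}{24}\right)} = 399448 - \frac{1688}{-1855 - \frac{49}{24}} = 399448 - \frac{1688}{- \frac{44569}{24}} = 399448 - - \frac{40512}{44569} = 399448 + \frac{40512}{44569} = \frac{17803038424}{44569}$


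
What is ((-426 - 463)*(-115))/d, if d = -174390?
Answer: -20447/34878 ≈ -0.58624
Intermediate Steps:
((-426 - 463)*(-115))/d = ((-426 - 463)*(-115))/(-174390) = -889*(-115)*(-1/174390) = 102235*(-1/174390) = -20447/34878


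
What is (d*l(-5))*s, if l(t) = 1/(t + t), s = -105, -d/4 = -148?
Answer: 6216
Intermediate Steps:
d = 592 (d = -4*(-148) = 592)
l(t) = 1/(2*t)
(d*l(-5))*s = (592*((1/2)/(-5)))*(-105) = (592*((1/2)*(-1/5)))*(-105) = (592*(-1/10))*(-105) = -296/5*(-105) = 6216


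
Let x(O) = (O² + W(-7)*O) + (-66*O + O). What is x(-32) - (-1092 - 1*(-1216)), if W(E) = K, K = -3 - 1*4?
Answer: 3204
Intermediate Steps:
K = -7 (K = -3 - 4 = -7)
W(E) = -7
x(O) = O² - 72*O (x(O) = (O² - 7*O) + (-66*O + O) = (O² - 7*O) - 65*O = O² - 72*O)
x(-32) - (-1092 - 1*(-1216)) = -32*(-72 - 32) - (-1092 - 1*(-1216)) = -32*(-104) - (-1092 + 1216) = 3328 - 1*124 = 3328 - 124 = 3204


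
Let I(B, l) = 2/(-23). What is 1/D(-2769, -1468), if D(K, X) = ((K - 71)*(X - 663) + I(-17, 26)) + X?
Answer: 23/139163154 ≈ 1.6527e-7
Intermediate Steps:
I(B, l) = -2/23 (I(B, l) = 2*(-1/23) = -2/23)
D(K, X) = -2/23 + X + (-663 + X)*(-71 + K) (D(K, X) = ((K - 71)*(X - 663) - 2/23) + X = ((-71 + K)*(-663 + X) - 2/23) + X = ((-663 + X)*(-71 + K) - 2/23) + X = (-2/23 + (-663 + X)*(-71 + K)) + X = -2/23 + X + (-663 + X)*(-71 + K))
1/D(-2769, -1468) = 1/(1082677/23 - 663*(-2769) - 70*(-1468) - 2769*(-1468)) = 1/(1082677/23 + 1835847 + 102760 + 4064892) = 1/(139163154/23) = 23/139163154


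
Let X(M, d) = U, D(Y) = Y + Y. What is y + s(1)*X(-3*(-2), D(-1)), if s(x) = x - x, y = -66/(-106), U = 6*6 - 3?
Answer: 33/53 ≈ 0.62264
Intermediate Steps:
D(Y) = 2*Y
U = 33 (U = 36 - 3 = 33)
y = 33/53 (y = -66*(-1/106) = 33/53 ≈ 0.62264)
X(M, d) = 33
s(x) = 0
y + s(1)*X(-3*(-2), D(-1)) = 33/53 + 0*33 = 33/53 + 0 = 33/53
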